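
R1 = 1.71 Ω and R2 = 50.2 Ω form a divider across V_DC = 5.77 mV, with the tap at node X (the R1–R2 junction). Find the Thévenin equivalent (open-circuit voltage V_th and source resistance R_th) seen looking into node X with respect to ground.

V_th ≈ 5.58 mV, R_th ≈ 1.65 Ω

Open-circuit (no load on X): V_th = V_DC · R2/(R1 + R2) = 5.77 × 50.2/(1.710 + 50.2) = 5.580 mV.
With V_DC suppressed (replaced by a short), R_th = R1 ‖ R2 = (1.710 × 50.2)/(1.710 + 50.2) = 1.654 Ω.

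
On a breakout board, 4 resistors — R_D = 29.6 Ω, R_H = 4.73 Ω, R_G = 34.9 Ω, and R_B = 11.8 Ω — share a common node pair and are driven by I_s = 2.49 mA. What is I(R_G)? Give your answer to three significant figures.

I ≈ 0.199 mA

Conductances: ΣG = 1/29.6 + 1/4.73 + 1/34.9 + 1/11.8 = 0.3586 (1/Ω).
R_G takes the fraction G_k/ΣG = 0.02865/0.3586 = 0.07990, so I = 2.49 × 0.07990 = 0.1990 mA.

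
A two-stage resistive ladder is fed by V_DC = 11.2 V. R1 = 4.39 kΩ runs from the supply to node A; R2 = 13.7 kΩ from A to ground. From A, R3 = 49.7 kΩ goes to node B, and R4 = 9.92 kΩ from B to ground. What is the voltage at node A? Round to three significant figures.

Looking into the second stage from A: R3 + R4 = 59.62 kΩ appears in parallel with R2.
Effective lower resistance at A: R2 ‖ 59.62 = 11.14 kΩ.
V_A = 11.2 × 11.14/(4.39 + 11.14) = 8.034 V.

V_A ≈ 8.03 V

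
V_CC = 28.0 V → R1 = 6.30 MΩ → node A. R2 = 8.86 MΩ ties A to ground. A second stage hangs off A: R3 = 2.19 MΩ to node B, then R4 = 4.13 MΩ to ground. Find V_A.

The second stage (R3 + R4 = 6.320 MΩ) loads node A in parallel with R2.
R2 ‖ (R3+R4) = 3.689 MΩ.
V_A = 28.0 × 3.689/(6.30 + 3.689) = 10.34 V.

V_A ≈ 10.3 V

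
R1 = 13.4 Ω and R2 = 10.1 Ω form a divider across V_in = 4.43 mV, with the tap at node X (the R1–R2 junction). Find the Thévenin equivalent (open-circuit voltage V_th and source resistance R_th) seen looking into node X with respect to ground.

Open-circuit (no load on X): V_th = V_in · R2/(R1 + R2) = 4.43 × 10.1/(13.40 + 10.1) = 1.904 mV.
Zeroing V_in shorts the top of R1 to ground, so R_th = R1 ‖ R2 = 5.759 Ω.

V_th ≈ 1.90 mV, R_th ≈ 5.76 Ω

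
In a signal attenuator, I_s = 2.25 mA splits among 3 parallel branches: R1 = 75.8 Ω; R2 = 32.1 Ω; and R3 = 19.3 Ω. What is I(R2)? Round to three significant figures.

I ≈ 0.729 mA

Total conductance ΣG = 1/75.8 + 1/32.1 + 1/19.3 = 0.09616 (units of 1/Ω).
By the current-divider rule, I = I_s · G_k/ΣG = 2.25 × 0.3240 = 0.7289 mA.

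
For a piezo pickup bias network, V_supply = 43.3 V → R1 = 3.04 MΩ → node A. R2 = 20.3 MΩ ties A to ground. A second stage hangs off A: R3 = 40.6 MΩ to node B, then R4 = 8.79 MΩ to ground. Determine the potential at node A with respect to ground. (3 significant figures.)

V_A ≈ 35.7 V

The second stage (R3 + R4 = 49.39 MΩ) loads node A in parallel with R2.
Effective lower resistance at A: R2 ‖ 49.39 = 14.39 MΩ.
So V_A = 43.3 × 0.8256 = 35.75 V.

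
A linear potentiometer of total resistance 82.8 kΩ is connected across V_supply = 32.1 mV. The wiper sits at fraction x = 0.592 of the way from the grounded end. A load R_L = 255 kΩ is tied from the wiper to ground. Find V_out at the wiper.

V_out ≈ 17.6 mV

Split the track: R_lower = x·R_p = 49.02 kΩ, R_upper = (1−x)·R_p = 33.78 kΩ.
R_L loads the lower segment: effective lower R = 41.11 kΩ.
V_out = 32.1 × 41.11/(33.78 + 41.11) = 17.62 mV.
(Unloaded: V_out = x·V_supply = 19.0 mV.)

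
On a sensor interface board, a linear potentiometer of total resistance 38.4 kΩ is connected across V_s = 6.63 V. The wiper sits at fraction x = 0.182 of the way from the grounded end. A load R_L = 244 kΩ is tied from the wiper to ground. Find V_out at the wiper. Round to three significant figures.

Split the track: R_lower = x·R_p = 6.989 kΩ, R_upper = (1−x)·R_p = 31.41 kΩ.
R_L loads the lower segment: effective lower R = 6.794 kΩ.
Then V_out = V_s · 6.794/(31.41 + 6.794) = 1.179 V.

V_out ≈ 1.18 V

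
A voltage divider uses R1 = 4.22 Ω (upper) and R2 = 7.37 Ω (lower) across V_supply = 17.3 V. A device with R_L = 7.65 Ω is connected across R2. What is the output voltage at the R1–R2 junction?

The load sits in parallel with R2, giving an effective lower resistance R2' = R2·R_L/(R2+R_L) = 3.754 Ω.
Voltage divider with the loaded lower leg: V_out = 17.3 × 3.754/(4.22 + 3.754) = 17.3 × 0.4708 = 8.144 V.

V_out ≈ 8.14 V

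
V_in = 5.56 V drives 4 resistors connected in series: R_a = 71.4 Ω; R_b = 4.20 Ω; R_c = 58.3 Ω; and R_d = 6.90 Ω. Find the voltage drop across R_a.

ΣR = 71.4 + 4.20 + 58.3 + 6.90 = 140.8 Ω.
Voltage divider: V = V_in · (71.40 / 140.8) = 5.56 × 0.5071 = 2.819 V.

V ≈ 2.82 V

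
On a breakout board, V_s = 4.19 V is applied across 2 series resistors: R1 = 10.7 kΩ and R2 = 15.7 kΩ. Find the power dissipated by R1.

P ≈ 0.270 mW

ΣR = 26.40 kΩ → I = 4.19/26.40 = 0.1587 mA.
V(R1) = I·R = 1.698 V; P = V·I = 1.698 × 0.1587 = 0.2695 mW.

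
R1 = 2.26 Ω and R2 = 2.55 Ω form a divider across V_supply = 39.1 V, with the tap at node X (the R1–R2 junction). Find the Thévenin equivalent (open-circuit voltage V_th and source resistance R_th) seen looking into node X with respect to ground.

V_th is the unloaded tap voltage: V_supply · R2/(R1+R2) = 39.1 × 0.5301 = 20.73 V.
With V_supply suppressed (replaced by a short), R_th = R1 ‖ R2 = (2.260 × 2.55)/(2.260 + 2.55) = 1.198 Ω.

V_th ≈ 20.7 V, R_th ≈ 1.20 Ω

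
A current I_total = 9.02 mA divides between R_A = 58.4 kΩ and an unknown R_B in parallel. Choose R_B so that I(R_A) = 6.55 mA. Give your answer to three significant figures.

The fraction through R_A equals R_B/(R_A+R_B).
With f = 0.7262, R_B = R_A · f/(1−f) = 58.4 × 2.652 = 154.9 kΩ.

R_B ≈ 155 kΩ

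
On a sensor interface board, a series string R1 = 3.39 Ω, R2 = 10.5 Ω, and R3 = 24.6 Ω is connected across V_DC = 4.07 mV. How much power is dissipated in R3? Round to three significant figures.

P ≈ 0.275 µW

ΣR = 38.49 Ω → I = 4.07/38.49 = 0.1057 mA.
P = I²R = 0.01118 × 24.6 = 0.2751 µW.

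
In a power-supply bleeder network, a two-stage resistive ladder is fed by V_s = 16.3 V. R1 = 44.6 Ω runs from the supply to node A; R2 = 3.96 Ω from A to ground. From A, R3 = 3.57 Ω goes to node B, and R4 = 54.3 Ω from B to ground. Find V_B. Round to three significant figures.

Looking into the second stage from A: R3 + R4 = 57.87 Ω appears in parallel with R2.
Effective lower resistance at A: R2 ‖ 57.87 = 3.706 Ω.
First divider: V_A = V_s · 3.706/(44.6 + 3.706) = 1.251 V.
V_B = V_A × 0.9383 = 1.173 V.

V_B ≈ 1.17 V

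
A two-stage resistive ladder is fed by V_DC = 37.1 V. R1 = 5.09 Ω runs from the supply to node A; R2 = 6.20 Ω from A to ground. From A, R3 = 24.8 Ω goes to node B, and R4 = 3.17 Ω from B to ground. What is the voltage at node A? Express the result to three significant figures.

Looking into the second stage from A: R3 + R4 = 27.97 Ω appears in parallel with R2.
R2 ‖ (R3+R4) = 5.075 Ω.
So V_A = 37.1 × 0.4993 = 18.52 V.

V_A ≈ 18.5 V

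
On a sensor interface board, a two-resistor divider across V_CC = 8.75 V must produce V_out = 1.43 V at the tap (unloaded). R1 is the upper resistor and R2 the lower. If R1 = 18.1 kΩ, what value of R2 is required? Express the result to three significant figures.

R2 ≈ 3.54 kΩ

The divider ratio is R2/(R1+R2) = 1.43/8.75 = 0.1634.
R2 = R1 · 0.1634/(1 − 0.1634) = 3.536 kΩ.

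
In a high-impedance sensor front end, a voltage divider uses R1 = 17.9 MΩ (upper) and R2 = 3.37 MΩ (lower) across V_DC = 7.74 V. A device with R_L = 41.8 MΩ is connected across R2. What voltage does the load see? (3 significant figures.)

First combine the lower leg with the load: R2 ‖ R_L = 3.119 MΩ.
Now apply the divider: V_out = 7.74 × 0.1484 = 1.148 V.
(Unloaded it would be 1.23 V; the load pulls it down.)

V_out ≈ 1.15 V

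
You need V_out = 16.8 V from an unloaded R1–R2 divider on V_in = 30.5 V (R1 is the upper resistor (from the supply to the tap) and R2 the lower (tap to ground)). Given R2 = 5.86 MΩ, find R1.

R1 ≈ 4.78 MΩ

Required fraction k = V_out/V_in = 0.5508.
R1 = R2·(1/k − 1) = 5.86 × 0.8155 = 4.779 MΩ.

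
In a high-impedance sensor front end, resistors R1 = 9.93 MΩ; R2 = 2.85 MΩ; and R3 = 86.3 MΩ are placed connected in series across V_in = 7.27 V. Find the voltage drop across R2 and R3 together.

Series total: ΣR = 9.93 + 2.85 + 86.3 = 99.08 MΩ.
R_{R2..R3} = 2.85 + 86.3 = 89.15 MΩ.
By the voltage-divider rule, V = 7.27 × 89.15/99.08 = 6.541 V.

V ≈ 6.54 V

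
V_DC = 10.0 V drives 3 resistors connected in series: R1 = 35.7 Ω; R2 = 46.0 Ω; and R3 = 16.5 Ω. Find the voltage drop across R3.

V ≈ 1.68 V

ΣR = 35.7 + 46.0 + 16.5 = 98.20 Ω.
V = V_DC · R/ΣR = 10.0 × 0.1680 = 1.680 V.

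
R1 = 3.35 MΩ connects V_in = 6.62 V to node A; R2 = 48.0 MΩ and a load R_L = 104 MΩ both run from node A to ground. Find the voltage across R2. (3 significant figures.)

V_out ≈ 6.01 V

R2 ‖ R_L = (48.0 × 104)/(48.0 + 104) = 32.84 MΩ.
Voltage divider with the loaded lower leg: V_out = 6.62 × 32.84/(3.35 + 32.84) = 6.62 × 0.9074 = 6.007 V.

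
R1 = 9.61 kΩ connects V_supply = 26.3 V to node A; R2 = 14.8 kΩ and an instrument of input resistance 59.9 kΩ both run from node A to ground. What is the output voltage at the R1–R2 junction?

V_out ≈ 14.5 V

R2 ‖ R_L = (14.8 × 59.9)/(14.8 + 59.9) = 11.87 kΩ.
Now apply the divider: V_out = 26.3 × 0.5526 = 14.53 V.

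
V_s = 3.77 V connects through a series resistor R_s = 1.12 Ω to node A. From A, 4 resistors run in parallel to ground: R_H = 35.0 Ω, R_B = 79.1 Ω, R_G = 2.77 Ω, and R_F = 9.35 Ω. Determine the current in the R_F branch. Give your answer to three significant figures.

Equivalent of the parallel group: R_p = 1.964 Ω.
V_A = 3.77 × 1.964/3.084 = 2.401 V.
I(R_F) = V_A / R_F = 2.401/9.35 = 0.2568 A.

I ≈ 0.257 A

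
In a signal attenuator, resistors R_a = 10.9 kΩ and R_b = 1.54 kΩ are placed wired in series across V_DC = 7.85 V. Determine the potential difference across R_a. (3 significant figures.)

V ≈ 6.88 V

ΣR = 10.9 + 1.54 = 12.44 kΩ.
By the voltage-divider rule, V = 7.85 × 10.90/12.44 = 6.878 V.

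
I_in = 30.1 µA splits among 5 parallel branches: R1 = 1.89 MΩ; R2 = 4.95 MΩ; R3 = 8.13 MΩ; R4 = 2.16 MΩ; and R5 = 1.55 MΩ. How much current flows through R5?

I ≈ 9.90 µA

ΣG = 1/1.89 + 1/4.95 + 1/8.13 + 1/2.16 + 1/1.55 = 1.962.
R5 takes the fraction G_k/ΣG = 0.6452/1.962 = 0.3288, so I = 30.1 × 0.3288 = 9.896 µA.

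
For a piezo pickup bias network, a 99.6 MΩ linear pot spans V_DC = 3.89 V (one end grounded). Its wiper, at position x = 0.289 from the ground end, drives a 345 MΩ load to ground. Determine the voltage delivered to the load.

Split the track: R_lower = x·R_p = 28.78 MΩ, R_upper = (1−x)·R_p = 70.82 MΩ.
Lower segment in parallel with the load: 28.78 ‖ 345 = 26.57 MΩ.
Loaded-divider output: V_out = 3.89 × 0.2728 = 1.061 V.

V_out ≈ 1.06 V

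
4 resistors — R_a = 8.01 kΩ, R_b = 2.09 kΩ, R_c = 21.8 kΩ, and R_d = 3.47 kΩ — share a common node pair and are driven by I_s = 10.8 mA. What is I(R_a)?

ΣG = 1/8.01 + 1/2.09 + 1/21.8 + 1/3.47 = 0.9374.
Current divider: I(R_a) = I_s · G_k/ΣG = 10.8 × (0.1248/0.9374) = 10.8 × 0.1332 = 1.438 mA.

I ≈ 1.44 mA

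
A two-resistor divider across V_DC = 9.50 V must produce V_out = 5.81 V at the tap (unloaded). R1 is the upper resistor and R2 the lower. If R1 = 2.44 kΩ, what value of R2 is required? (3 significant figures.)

R2 ≈ 3.84 kΩ

The divider ratio is R2/(R1+R2) = 5.81/9.50 = 0.6116.
R2 = R1 · 0.6116/(1 − 0.6116) = 3.842 kΩ.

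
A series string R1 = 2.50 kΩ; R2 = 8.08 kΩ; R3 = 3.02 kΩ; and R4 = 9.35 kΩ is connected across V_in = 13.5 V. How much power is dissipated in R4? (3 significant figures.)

P ≈ 3.24 mW

The common current is I = 13.5/22.95 = 0.5882 mA.
P(R4) = I²·R4 = (0.5882)² × 9.35 = 3.235 mW.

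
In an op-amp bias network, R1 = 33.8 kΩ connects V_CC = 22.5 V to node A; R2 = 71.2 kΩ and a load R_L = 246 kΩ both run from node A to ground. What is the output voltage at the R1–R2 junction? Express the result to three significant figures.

R2 ‖ R_L = (71.2 × 246)/(71.2 + 246) = 55.22 kΩ.
Then V_out = V_CC · R2'/(R1 + R2') = 22.5 × 55.22/89.02 = 13.96 V.

V_out ≈ 14.0 V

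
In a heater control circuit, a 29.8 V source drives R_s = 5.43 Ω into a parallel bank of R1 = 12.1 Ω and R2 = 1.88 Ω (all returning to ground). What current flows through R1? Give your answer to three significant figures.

I ≈ 0.568 A

Parallel bank: R_p = 1/(1/12.1 + 1/1.88) = 1.627 Ω.
V_A by voltage divider: V_A = 29.8 × 1.627/(5.43 + 1.627) = 6.871 V.
Branch current I = V_A/R1 = 6.871/12.1 = 0.5679 A.
(Equivalently: I_total = 4.223 A, then current-divider fraction G_k/ΣG = 0.1345.)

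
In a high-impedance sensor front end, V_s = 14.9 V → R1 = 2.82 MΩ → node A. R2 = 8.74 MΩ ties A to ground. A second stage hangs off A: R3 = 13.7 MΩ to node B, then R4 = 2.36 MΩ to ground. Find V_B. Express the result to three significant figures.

V_B ≈ 1.46 V

Looking into the second stage from A: R3 + R4 = 16.06 MΩ appears in parallel with R2.
R2 ‖ (R3+R4) = 5.660 MΩ.
First divider: V_A = V_s · 5.660/(2.82 + 5.660) = 9.945 V.
Stage 2 is unloaded, so V_B = V_A · R4/(R3+R4) = 9.945 × 2.36/16.06 = 1.461 V.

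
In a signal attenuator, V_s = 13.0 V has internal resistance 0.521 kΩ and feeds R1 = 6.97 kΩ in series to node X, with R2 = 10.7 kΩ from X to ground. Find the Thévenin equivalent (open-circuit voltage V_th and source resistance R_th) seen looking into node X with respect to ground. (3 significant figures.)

R1' = 0.521 + 6.97 = 7.491 kΩ (source resistance + R1).
Open-circuit (no load on X): V_th = V_s · R2/(R1' + R2) = 13.0 × 10.7/(7.491 + 10.7) = 7.647 V.
Zeroing V_s shorts the top of R1' to ground, so R_th = R1' ‖ R2 = 4.406 kΩ.

V_th ≈ 7.65 V, R_th ≈ 4.41 kΩ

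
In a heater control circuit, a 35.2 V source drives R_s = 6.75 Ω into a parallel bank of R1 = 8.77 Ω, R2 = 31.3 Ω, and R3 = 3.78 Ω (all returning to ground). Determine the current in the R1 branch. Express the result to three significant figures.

I ≈ 1.06 A

Parallel bank: R_p = 1/(1/8.77 + 1/31.3 + 1/3.78) = 2.436 Ω.
Node voltage V_A = V_supply · R_p/(R_s + R_p) = 35.2 × 0.2652 = 9.334 V.
I(R1) = V_A / R1 = 9.334/8.77 = 1.064 A.
(Equivalently: I_total = 3.832 A, then current-divider fraction G_k/ΣG = 0.2778.)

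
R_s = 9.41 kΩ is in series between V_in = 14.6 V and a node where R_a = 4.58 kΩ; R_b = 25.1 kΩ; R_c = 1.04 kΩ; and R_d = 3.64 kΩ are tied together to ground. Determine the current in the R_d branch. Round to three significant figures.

Equivalent of the parallel group: R_p = 0.6691 kΩ.
V_A by voltage divider: V_A = 14.6 × 0.6691/(9.41 + 0.6691) = 0.9693 V.
Branch current I = V_A/R_d = 0.9693/3.64 = 0.2663 mA.

I ≈ 0.266 mA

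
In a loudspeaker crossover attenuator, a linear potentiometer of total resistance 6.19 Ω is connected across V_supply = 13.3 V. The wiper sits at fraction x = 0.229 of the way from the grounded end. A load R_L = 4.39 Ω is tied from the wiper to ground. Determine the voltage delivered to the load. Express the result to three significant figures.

The pot divides into 4.772 Ω above the wiper and 1.418 Ω below.
(x·R_p) ‖ R_L = 1.072 Ω.
V_out = 13.3 × 1.072/(4.772 + 1.072) = 2.439 V.

V_out ≈ 2.44 V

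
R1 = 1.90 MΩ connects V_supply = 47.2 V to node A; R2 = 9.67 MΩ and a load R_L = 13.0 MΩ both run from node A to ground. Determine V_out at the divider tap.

R2 ‖ R_L = (9.67 × 13.0)/(9.67 + 13.0) = 5.545 MΩ.
Voltage divider with the loaded lower leg: V_out = 47.2 × 5.545/(1.90 + 5.545) = 47.2 × 0.7448 = 35.15 V.

V_out ≈ 35.2 V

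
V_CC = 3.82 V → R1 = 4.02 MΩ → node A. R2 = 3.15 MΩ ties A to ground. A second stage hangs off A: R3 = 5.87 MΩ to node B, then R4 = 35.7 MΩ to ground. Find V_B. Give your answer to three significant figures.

The second stage (R3 + R4 = 41.57 MΩ) loads node A in parallel with R2.
Effective lower resistance at A: R2 ‖ 41.57 = 2.928 MΩ.
V_A = 3.82 × 2.928/(4.02 + 2.928) = 1.610 V.
V_B = V_A × 0.8588 = 1.383 V.

V_B ≈ 1.38 V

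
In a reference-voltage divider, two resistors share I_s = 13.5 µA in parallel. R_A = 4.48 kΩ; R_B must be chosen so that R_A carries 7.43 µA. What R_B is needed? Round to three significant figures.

In a two-way split, I_A/I_s = R_B/(R_A + R_B).
7.43/13.5 = R_B/(R_A + R_B) → R_B = R_A · (0.5504)/(1 − 0.5504) = 4.48 × 1.224 = 5.484 kΩ.

R_B ≈ 5.48 kΩ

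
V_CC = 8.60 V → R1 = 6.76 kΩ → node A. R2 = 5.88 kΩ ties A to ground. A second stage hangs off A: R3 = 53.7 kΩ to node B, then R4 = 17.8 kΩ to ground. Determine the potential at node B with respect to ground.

The second stage (R3 + R4 = 71.50 kΩ) loads node A in parallel with R2.
Effective lower resistance at A: R2 ‖ 71.50 = 5.433 kΩ.
So V_A = 8.60 × 0.4456 = 3.832 V.
Then the unloaded second divider: V_B = V_A × R4/(R3+R4) = 3.832 × 0.2490 = 0.9540 V.

V_B ≈ 0.954 V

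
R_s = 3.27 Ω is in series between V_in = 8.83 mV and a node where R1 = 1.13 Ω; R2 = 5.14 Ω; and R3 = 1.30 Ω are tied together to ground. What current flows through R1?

I ≈ 1.11 mA

Equivalent of the parallel group: R_p = 0.5409 Ω.
Node voltage V_A = V_in · R_p/(R_s + R_p) = 8.83 × 0.1419 = 1.253 mV.
I(R1) = V_A / R1 = 1.253/1.13 = 1.109 mA.
(Equivalently: I_total = 2.317 mA, then current-divider fraction G_k/ΣG = 0.4787.)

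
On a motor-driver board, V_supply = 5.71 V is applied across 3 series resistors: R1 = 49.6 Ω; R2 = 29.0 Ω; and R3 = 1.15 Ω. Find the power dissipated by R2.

P ≈ 0.149 W

ΣR = 79.75 Ω → I = 5.71/79.75 = 0.07160 A.
V(R2) = I·R = 2.076 V; P = V·I = 2.076 × 0.07160 = 0.1487 W.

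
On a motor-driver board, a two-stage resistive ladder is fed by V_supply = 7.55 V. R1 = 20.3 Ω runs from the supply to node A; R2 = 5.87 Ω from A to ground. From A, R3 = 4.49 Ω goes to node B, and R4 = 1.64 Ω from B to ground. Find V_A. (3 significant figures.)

V_A ≈ 0.972 V

Node A sees R2 in parallel with the series input of stage 2, R3 + R4 = 6.130 Ω.
Effective lower resistance at A: R2 ‖ 6.130 = 2.999 Ω.
So V_A = 7.55 × 0.1287 = 0.9717 V.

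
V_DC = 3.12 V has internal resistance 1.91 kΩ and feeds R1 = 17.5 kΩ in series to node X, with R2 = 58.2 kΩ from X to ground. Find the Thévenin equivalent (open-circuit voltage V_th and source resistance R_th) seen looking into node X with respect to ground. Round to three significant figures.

R1' = 1.91 + 17.5 = 19.41 kΩ (source resistance + R1).
Open-circuit (no load on X): V_th = V_DC · R2/(R1' + R2) = 3.12 × 58.2/(19.41 + 58.2) = 2.340 V.
Zeroing V_DC shorts the top of R1' to ground, so R_th = R1' ‖ R2 = 14.56 kΩ.

V_th ≈ 2.34 V, R_th ≈ 14.6 kΩ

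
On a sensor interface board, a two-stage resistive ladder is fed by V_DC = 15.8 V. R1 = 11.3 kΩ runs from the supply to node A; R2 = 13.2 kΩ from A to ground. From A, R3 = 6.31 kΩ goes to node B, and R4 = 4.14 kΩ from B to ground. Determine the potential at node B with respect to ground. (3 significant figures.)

V_B ≈ 2.13 V

Looking into the second stage from A: R3 + R4 = 10.45 kΩ appears in parallel with R2.
Effective lower resistance at A: R2 ‖ 10.45 = 5.833 kΩ.
So V_A = 15.8 × 0.3404 = 5.379 V.
V_B = V_A × 0.3962 = 2.131 V.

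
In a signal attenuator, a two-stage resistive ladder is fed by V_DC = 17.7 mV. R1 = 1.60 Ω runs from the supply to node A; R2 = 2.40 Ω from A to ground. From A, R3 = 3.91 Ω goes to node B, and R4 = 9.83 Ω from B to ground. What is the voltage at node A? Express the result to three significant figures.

Node A sees R2 in parallel with the series input of stage 2, R3 + R4 = 13.74 Ω.
R2 ‖ (R3+R4) = 2.043 Ω.
So V_A = 17.7 × 0.5608 = 9.926 mV.

V_A ≈ 9.93 mV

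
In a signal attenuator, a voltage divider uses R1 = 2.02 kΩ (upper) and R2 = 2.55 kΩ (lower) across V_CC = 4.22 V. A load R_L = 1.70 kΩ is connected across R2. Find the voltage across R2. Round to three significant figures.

R2 ‖ R_L = (2.55 × 1.70)/(2.55 + 1.70) = 1.020 kΩ.
Voltage divider with the loaded lower leg: V_out = 4.22 × 1.020/(2.02 + 1.020) = 4.22 × 0.3355 = 1.416 V.

V_out ≈ 1.42 V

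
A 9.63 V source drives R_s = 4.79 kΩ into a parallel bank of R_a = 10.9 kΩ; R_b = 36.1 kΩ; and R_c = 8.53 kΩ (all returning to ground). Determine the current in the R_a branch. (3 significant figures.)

Equivalent of the parallel group: R_p = 4.225 kΩ.
V_A = 9.63 × 4.225/9.015 = 4.513 V.
Branch current I = V_A/R_a = 4.513/10.9 = 0.4141 mA.

I ≈ 0.414 mA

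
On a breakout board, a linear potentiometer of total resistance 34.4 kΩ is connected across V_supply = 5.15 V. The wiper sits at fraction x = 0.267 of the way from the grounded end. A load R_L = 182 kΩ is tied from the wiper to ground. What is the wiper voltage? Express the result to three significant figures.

V_out ≈ 1.33 V

The pot divides into 25.22 kΩ above the wiper and 9.185 kΩ below.
R_L loads the lower segment: effective lower R = 8.744 kΩ.
V_out = 5.15 × 8.744/(25.22 + 8.744) = 1.326 V.
(Unloaded: V_out = x·V_supply = 1.38 V.)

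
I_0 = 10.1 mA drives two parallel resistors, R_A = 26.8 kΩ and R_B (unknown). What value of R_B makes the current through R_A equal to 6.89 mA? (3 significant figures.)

R_B ≈ 57.5 kΩ

The fraction through R_A equals R_B/(R_A+R_B).
With f = 0.6822, R_B = R_A · f/(1−f) = 26.8 × 2.146 = 57.52 kΩ.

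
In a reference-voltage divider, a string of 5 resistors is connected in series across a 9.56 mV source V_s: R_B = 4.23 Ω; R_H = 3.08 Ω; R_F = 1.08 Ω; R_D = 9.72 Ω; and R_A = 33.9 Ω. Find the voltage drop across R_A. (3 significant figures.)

V ≈ 6.23 mV

Series total: ΣR = 4.23 + 3.08 + 1.08 + 9.72 + 33.9 = 52.01 Ω.
Voltage divider: V = V_s · (33.90 / 52.01) = 9.56 × 0.6518 = 6.231 mV.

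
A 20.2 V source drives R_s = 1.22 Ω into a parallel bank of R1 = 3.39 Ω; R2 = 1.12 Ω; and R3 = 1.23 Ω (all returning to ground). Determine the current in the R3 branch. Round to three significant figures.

Equivalent of the parallel group: R_p = 0.4998 Ω.
V_A = 20.2 × 0.4998/1.720 = 5.870 V.
Branch current I = V_A/R3 = 5.870/1.23 = 4.773 A.

I ≈ 4.77 A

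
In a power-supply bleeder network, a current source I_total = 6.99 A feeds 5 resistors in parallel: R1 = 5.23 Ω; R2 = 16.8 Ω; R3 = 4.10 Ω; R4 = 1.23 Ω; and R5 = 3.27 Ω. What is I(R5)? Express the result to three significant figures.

Total conductance ΣG = 1/5.23 + 1/16.8 + 1/4.10 + 1/1.23 + 1/3.27 = 1.613 (units of 1/Ω).
R5 takes the fraction G_k/ΣG = 0.3058/1.613 = 0.1895, so I = 6.99 × 0.1895 = 1.325 A.

I ≈ 1.32 A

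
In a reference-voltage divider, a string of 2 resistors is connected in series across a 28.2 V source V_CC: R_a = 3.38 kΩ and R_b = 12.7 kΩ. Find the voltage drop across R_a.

Total series resistance ΣR = 3.38 + 12.7 = 16.08 kΩ.
By the voltage-divider rule, V = 28.2 × 3.380/16.08 = 5.928 V.

V ≈ 5.93 V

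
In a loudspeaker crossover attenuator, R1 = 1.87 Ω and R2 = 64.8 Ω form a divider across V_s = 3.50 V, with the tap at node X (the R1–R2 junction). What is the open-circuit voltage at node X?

Open-circuit (no load on X): V_th = V_s · R2/(R1 + R2) = 3.50 × 64.8/(1.870 + 64.8) = 3.402 V.

V_th ≈ 3.40 V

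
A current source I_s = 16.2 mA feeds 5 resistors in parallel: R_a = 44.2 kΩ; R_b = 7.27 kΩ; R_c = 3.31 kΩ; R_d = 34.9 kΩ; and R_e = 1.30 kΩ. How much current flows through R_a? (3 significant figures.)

Conductances: ΣG = 1/44.2 + 1/7.27 + 1/3.31 + 1/34.9 + 1/1.30 = 1.260 (1/kΩ).
Current divider: I(R_a) = I_s · G_k/ΣG = 16.2 × (0.02262/1.260) = 16.2 × 0.01795 = 0.2908 mA.

I ≈ 0.291 mA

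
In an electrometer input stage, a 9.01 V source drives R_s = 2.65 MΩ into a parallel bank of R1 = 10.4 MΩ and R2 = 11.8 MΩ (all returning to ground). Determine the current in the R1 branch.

I ≈ 0.586 µA

Combine the parallel branches: R_p = (1/10.4 + 1/11.8)⁻¹ = 5.528 MΩ.
Node voltage V_A = V_s · R_p/(R_s + R_p) = 9.01 × 0.6760 = 6.090 V.
I(R1) = V_A / R1 = 6.090/10.4 = 0.5856 µA.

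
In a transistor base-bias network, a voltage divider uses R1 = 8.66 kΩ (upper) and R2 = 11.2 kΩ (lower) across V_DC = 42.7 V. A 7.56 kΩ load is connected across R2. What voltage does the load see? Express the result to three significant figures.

First combine the lower leg with the load: R2 ‖ R_L = 4.513 kΩ.
Then V_out = V_DC · R2'/(R1 + R2') = 42.7 × 4.513/13.17 = 14.63 V.
(Unloaded it would be 24.1 V; the load pulls it down.)

V_out ≈ 14.6 V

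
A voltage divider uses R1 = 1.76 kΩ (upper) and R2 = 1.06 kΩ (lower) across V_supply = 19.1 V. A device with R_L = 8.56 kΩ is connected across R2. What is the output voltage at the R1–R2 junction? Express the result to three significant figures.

V_out ≈ 6.66 V

First combine the lower leg with the load: R2 ‖ R_L = 0.9432 kΩ.
Voltage divider with the loaded lower leg: V_out = 19.1 × 0.9432/(1.76 + 0.9432) = 19.1 × 0.3489 = 6.664 V.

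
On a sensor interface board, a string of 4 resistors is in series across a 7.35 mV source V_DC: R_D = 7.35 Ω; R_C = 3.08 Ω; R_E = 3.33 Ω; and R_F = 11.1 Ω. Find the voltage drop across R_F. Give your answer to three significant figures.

Total series resistance ΣR = 7.35 + 3.08 + 3.33 + 11.1 = 24.86 Ω.
Voltage divider: V = V_DC · (11.10 / 24.86) = 7.35 × 0.4465 = 3.282 mV.

V ≈ 3.28 mV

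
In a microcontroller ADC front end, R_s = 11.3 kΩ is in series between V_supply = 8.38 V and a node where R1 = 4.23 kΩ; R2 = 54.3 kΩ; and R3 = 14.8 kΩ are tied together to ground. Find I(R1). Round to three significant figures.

Equivalent of the parallel group: R_p = 3.102 kΩ.
V_A by voltage divider: V_A = 8.38 × 3.102/(11.3 + 3.102) = 1.805 V.
I(R1) = V_A / R1 = 1.805/4.23 = 0.4267 mA.

I ≈ 0.427 mA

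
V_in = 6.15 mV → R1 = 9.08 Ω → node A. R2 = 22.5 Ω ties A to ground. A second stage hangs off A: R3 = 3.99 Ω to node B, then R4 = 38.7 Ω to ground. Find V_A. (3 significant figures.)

Node A sees R2 in parallel with the series input of stage 2, R3 + R4 = 42.69 Ω.
R2 ‖ (R3+R4) = 14.73 Ω.
First divider: V_A = V_in · 14.73/(9.08 + 14.73) = 3.805 mV.

V_A ≈ 3.81 mV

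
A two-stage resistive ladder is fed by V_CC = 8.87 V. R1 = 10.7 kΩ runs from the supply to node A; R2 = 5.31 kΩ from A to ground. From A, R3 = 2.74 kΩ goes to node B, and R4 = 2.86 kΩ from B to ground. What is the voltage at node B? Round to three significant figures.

Looking into the second stage from A: R3 + R4 = 5.600 kΩ appears in parallel with R2.
Effective lower resistance at A: R2 ‖ 5.600 = 2.726 kΩ.
So V_A = 8.87 × 0.2030 = 1.801 V.
Stage 2 is unloaded, so V_B = V_A · R4/(R3+R4) = 1.801 × 2.86/5.600 = 0.9197 V.

V_B ≈ 0.920 V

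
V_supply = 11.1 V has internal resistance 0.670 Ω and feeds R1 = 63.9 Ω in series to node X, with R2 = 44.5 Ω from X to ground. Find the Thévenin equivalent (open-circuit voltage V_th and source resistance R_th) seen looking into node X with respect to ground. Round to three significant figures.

V_th ≈ 4.53 V, R_th ≈ 26.3 Ω

R1' = 0.670 + 63.9 = 64.57 Ω (source resistance + R1).
With X open, the divider is unloaded: V_th = 11.1 × 44.5/109.1 = 4.529 V.
Looking into X with the source shorted: R_th = R1'·R2/(R1'+R2) = 64.57 × 44.5/109.1 = 26.34 Ω.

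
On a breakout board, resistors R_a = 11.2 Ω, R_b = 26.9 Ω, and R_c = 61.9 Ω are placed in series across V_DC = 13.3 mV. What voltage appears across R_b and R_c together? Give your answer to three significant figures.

Series total: ΣR = 11.2 + 26.9 + 61.9 = 100.0 Ω.
R_{R_b..R_c} = 26.9 + 61.9 = 88.80 Ω.
V = V_DC · R/ΣR = 13.3 × 0.8880 = 11.81 mV.

V ≈ 11.8 mV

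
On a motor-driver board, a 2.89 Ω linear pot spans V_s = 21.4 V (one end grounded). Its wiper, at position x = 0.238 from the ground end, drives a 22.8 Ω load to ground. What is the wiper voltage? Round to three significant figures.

Split the track: R_lower = x·R_p = 0.6878 Ω, R_upper = (1−x)·R_p = 2.202 Ω.
R_L loads the lower segment: effective lower R = 0.6677 Ω.
Then V_out = V_s · 0.6677/(2.202 + 0.6677) = 4.979 V.
(Unloaded: V_out = x·V_s = 5.09 V.)

V_out ≈ 4.98 V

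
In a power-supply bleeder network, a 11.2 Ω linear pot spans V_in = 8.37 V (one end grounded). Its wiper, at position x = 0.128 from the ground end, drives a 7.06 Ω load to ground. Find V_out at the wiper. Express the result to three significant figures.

V_out ≈ 0.910 V

Split the track: R_lower = x·R_p = 1.434 Ω, R_upper = (1−x)·R_p = 9.766 Ω.
Lower segment in parallel with the load: 1.434 ‖ 7.06 = 1.192 Ω.
Then V_out = V_in · 1.192/(9.766 + 1.192) = 0.9102 V.
(Unloaded: V_out = x·V_in = 1.07 V.)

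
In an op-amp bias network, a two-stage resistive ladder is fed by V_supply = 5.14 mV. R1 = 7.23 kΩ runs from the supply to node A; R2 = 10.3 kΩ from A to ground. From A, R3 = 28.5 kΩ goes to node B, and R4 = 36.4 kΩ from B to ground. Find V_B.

V_B ≈ 1.59 mV

Looking into the second stage from A: R3 + R4 = 64.90 kΩ appears in parallel with R2.
Effective lower resistance at A: R2 ‖ 64.90 = 8.889 kΩ.
So V_A = 5.14 × 0.5515 = 2.835 mV.
Stage 2 is unloaded, so V_B = V_A · R4/(R3+R4) = 2.835 × 36.4/64.90 = 1.590 mV.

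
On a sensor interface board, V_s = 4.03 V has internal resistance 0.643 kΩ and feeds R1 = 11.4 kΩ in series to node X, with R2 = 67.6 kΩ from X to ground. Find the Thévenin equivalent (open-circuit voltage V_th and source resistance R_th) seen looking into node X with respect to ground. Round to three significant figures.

V_th ≈ 3.42 V, R_th ≈ 10.2 kΩ

R1' = 0.643 + 11.4 = 12.04 kΩ (source resistance + R1).
With X open, the divider is unloaded: V_th = 4.03 × 67.6/79.64 = 3.421 V.
Zeroing V_s shorts the top of R1' to ground, so R_th = R1' ‖ R2 = 10.22 kΩ.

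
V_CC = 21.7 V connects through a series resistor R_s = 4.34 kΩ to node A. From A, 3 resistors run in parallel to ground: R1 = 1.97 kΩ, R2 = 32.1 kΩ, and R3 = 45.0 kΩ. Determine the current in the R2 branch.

Parallel bank: R_p = 1/(1/1.97 + 1/32.1 + 1/45.0) = 1.783 kΩ.
Node voltage V_A = V_CC · R_p/(R_s + R_p) = 21.7 × 0.2911 = 6.318 V.
I(R2) = V_A / R2 = 6.318/32.1 = 0.1968 mA.
(Equivalently: I_total = 3.544 mA, then current-divider fraction G_k/ΣG = 0.05553.)

I ≈ 0.197 mA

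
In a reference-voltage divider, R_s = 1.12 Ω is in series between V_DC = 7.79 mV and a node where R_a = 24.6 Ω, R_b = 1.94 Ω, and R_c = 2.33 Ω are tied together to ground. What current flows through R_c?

Parallel bank: R_p = 1/(1/24.6 + 1/1.94 + 1/2.33) = 1.015 Ω.
V_A = 7.79 × 1.015/2.135 = 3.703 mV.
Branch current I = V_A/R_c = 3.703/2.33 = 1.589 mA.

I ≈ 1.59 mA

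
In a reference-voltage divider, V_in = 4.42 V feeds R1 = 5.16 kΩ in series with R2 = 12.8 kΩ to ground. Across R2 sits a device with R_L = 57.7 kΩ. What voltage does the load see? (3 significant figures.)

The load sits in parallel with R2, giving an effective lower resistance R2' = R2·R_L/(R2+R_L) = 10.48 kΩ.
Then V_out = V_in · R2'/(R1 + R2') = 4.42 × 10.48/15.64 = 2.961 V.
(Unloaded it would be 3.15 V; the load pulls it down.)

V_out ≈ 2.96 V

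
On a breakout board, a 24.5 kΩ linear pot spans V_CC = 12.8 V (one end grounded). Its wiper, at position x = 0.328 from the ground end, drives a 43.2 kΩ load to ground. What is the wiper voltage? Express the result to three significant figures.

The pot divides into 16.46 kΩ above the wiper and 8.036 kΩ below.
Lower segment in parallel with the load: 8.036 ‖ 43.2 = 6.776 kΩ.
Loaded-divider output: V_out = 12.8 × 0.2916 = 3.732 V.

V_out ≈ 3.73 V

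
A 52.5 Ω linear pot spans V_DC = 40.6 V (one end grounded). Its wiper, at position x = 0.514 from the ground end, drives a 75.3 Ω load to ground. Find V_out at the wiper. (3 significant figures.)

The pot divides into 25.52 Ω above the wiper and 26.98 Ω below.
(x·R_p) ‖ R_L = 19.87 Ω.
Then V_out = V_DC · 19.87/(25.52 + 19.87) = 17.77 V.

V_out ≈ 17.8 V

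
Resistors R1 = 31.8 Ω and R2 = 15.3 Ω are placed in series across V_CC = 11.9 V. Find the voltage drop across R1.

V ≈ 8.03 V

ΣR = 31.8 + 15.3 = 47.10 Ω.
Voltage divider: V = V_CC · (31.80 / 47.10) = 11.9 × 0.6752 = 8.034 V.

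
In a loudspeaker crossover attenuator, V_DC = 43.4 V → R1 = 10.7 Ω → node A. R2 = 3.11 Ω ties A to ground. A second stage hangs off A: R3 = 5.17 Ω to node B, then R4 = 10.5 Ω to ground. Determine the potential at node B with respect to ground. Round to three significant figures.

Looking into the second stage from A: R3 + R4 = 15.67 Ω appears in parallel with R2.
Effective lower resistance at A: R2 ‖ 15.67 = 2.595 Ω.
V_A = 43.4 × 2.595/(10.7 + 2.595) = 8.471 V.
Then the unloaded second divider: V_B = V_A × R4/(R3+R4) = 8.471 × 0.6701 = 5.676 V.

V_B ≈ 5.68 V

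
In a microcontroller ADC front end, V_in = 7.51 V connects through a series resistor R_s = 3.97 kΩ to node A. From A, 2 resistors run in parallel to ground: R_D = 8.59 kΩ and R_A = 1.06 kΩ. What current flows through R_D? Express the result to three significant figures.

I ≈ 0.168 mA

Parallel bank: R_p = 1/(1/8.59 + 1/1.06) = 0.9436 kΩ.
V_A by voltage divider: V_A = 7.51 × 0.9436/(3.97 + 0.9436) = 1.442 V.
Branch current I = V_A/R_D = 1.442/8.59 = 0.1679 mA.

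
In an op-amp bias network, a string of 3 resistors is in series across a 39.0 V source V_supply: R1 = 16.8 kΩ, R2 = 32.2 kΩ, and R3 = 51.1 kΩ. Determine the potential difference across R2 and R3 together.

V ≈ 32.5 V

Series total: ΣR = 16.8 + 32.2 + 51.1 = 100.1 kΩ.
R_{R2..R3} = 32.2 + 51.1 = 83.30 kΩ.
V = V_supply · R/ΣR = 39.0 × 0.8322 = 32.45 V.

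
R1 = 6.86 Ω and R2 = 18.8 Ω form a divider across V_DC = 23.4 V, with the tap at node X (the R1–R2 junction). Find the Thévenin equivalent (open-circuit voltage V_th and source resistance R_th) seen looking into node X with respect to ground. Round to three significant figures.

Open-circuit (no load on X): V_th = V_DC · R2/(R1 + R2) = 23.4 × 18.8/(6.860 + 18.8) = 17.14 V.
Looking into X with the source shorted: R_th = R1·R2/(R1+R2) = 6.860 × 18.8/25.66 = 5.026 Ω.

V_th ≈ 17.1 V, R_th ≈ 5.03 Ω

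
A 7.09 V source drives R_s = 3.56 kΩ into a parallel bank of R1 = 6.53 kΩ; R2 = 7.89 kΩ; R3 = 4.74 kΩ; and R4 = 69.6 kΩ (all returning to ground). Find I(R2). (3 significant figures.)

Equivalent of the parallel group: R_p = 1.979 kΩ.
V_A = 7.09 × 1.979/5.539 = 2.533 V.
I(R2) = V_A / R2 = 2.533/7.89 = 0.3211 mA.

I ≈ 0.321 mA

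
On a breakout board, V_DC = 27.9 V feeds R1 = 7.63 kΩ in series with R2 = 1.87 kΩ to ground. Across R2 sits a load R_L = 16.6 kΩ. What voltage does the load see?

V_out ≈ 5.04 V

The load sits in parallel with R2, giving an effective lower resistance R2' = R2·R_L/(R2+R_L) = 1.681 kΩ.
Voltage divider with the loaded lower leg: V_out = 27.9 × 1.681/(7.63 + 1.681) = 27.9 × 0.1805 = 5.036 V.
(Unloaded it would be 5.49 V; the load pulls it down.)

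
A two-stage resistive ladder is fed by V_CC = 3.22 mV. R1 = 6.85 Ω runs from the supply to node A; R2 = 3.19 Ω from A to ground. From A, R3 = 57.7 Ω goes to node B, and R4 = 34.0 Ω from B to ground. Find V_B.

Node A sees R2 in parallel with the series input of stage 2, R3 + R4 = 91.70 Ω.
Effective lower resistance at A: R2 ‖ 91.70 = 3.083 Ω.
So V_A = 3.22 × 0.3104 = 0.9994 mV.
V_B = V_A × 0.3708 = 0.3705 mV.

V_B ≈ 0.371 mV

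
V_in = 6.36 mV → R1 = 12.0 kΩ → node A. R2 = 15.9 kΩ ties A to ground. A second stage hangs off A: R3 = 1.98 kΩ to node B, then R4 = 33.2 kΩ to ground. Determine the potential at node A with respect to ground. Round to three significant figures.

V_A ≈ 3.03 mV

The second stage (R3 + R4 = 35.18 kΩ) loads node A in parallel with R2.
Effective lower resistance at A: R2 ‖ 35.18 = 10.95 kΩ.
V_A = 6.36 × 10.95/(12.0 + 10.95) = 3.035 mV.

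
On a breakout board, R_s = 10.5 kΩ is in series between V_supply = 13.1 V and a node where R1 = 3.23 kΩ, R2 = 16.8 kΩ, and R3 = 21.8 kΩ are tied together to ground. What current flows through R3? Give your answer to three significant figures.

I ≈ 0.112 mA

Equivalent of the parallel group: R_p = 2.410 kΩ.
Node voltage V_A = V_supply · R_p/(R_s + R_p) = 13.1 × 0.1867 = 2.445 V.
I(R3) = V_A / R3 = 2.445/21.8 = 0.1122 mA.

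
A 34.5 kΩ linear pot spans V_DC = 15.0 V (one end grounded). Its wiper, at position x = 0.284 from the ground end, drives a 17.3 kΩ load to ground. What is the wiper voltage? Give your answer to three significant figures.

V_out ≈ 3.03 V

Split the track: R_lower = x·R_p = 9.798 kΩ, R_upper = (1−x)·R_p = 24.70 kΩ.
(x·R_p) ‖ R_L = 6.255 kΩ.
Loaded-divider output: V_out = 15.0 × 0.2021 = 3.031 V.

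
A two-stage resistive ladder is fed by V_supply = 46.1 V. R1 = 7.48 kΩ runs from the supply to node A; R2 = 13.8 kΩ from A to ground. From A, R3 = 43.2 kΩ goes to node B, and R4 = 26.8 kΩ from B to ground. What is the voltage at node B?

The second stage (R3 + R4 = 70.00 kΩ) loads node A in parallel with R2.
Effective lower resistance at A: R2 ‖ 70.00 = 11.53 kΩ.
So V_A = 46.1 × 0.6065 = 27.96 V.
Then the unloaded second divider: V_B = V_A × R4/(R3+R4) = 27.96 × 0.3829 = 10.70 V.

V_B ≈ 10.7 V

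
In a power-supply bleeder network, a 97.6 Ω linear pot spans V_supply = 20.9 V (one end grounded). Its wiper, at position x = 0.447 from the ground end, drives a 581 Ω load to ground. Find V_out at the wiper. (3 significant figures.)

V_out ≈ 8.97 V

Split the track: R_lower = x·R_p = 43.63 Ω, R_upper = (1−x)·R_p = 53.97 Ω.
(x·R_p) ‖ R_L = 40.58 Ω.
Then V_out = V_supply · 40.58/(53.97 + 40.58) = 8.970 V.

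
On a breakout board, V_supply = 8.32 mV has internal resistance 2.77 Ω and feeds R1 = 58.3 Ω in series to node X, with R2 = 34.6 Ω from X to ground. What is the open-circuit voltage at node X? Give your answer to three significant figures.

V_th ≈ 3.01 mV

R1' = 2.77 + 58.3 = 61.07 Ω (source resistance + R1).
Open-circuit (no load on X): V_th = V_supply · R2/(R1' + R2) = 8.32 × 34.6/(61.07 + 34.6) = 3.009 mV.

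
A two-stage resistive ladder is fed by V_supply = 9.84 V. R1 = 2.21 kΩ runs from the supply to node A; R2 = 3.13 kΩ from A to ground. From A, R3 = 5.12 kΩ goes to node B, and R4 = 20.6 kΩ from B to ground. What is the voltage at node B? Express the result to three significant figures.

V_B ≈ 4.40 V

The second stage (R3 + R4 = 25.72 kΩ) loads node A in parallel with R2.
R2 ‖ (R3+R4) = 2.790 kΩ.
So V_A = 9.84 × 0.5580 = 5.491 V.
Stage 2 is unloaded, so V_B = V_A · R4/(R3+R4) = 5.491 × 20.6/25.72 = 4.398 V.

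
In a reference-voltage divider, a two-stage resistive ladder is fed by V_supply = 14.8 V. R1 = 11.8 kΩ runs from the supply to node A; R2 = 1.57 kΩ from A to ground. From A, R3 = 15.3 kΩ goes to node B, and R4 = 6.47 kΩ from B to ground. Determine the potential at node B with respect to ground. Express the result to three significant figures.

Node A sees R2 in parallel with the series input of stage 2, R3 + R4 = 21.77 kΩ.
Effective lower resistance at A: R2 ‖ 21.77 = 1.464 kΩ.
So V_A = 14.8 × 0.1104 = 1.634 V.
Then the unloaded second divider: V_B = V_A × R4/(R3+R4) = 1.634 × 0.2972 = 0.4856 V.

V_B ≈ 0.486 V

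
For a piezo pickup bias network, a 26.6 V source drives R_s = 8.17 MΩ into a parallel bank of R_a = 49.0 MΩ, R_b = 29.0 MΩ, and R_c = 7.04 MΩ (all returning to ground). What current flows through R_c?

I ≈ 1.45 µA

Parallel bank: R_p = 1/(1/49.0 + 1/29.0 + 1/7.04) = 5.078 MΩ.
V_A by voltage divider: V_A = 26.6 × 5.078/(8.17 + 5.078) = 10.20 V.
Branch current I = V_A/R_c = 10.20/7.04 = 1.448 µA.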